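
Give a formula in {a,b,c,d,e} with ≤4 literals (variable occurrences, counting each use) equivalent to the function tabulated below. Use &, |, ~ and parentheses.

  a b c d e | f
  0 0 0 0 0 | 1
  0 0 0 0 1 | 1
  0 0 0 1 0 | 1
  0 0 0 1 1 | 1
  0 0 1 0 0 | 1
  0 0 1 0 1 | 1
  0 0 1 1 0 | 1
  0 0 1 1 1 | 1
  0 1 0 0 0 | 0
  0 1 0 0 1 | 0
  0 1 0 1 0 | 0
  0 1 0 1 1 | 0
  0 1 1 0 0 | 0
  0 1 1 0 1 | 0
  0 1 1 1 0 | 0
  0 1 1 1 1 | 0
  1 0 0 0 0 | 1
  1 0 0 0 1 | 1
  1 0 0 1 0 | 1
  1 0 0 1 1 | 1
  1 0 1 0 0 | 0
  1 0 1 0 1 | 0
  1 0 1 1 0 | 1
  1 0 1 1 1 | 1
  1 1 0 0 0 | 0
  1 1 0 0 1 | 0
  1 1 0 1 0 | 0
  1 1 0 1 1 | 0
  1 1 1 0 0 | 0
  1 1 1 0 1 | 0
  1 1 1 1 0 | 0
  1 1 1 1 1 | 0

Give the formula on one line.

(((~c | ~a) | d) & ~b)

  ~c = 11110000111100001111000011110000
  ~a = 11111111111111110000000000000000
  (~c | ~a) = 11111111111111111111000011110000
  ((~c | ~a) | d) = 11111111111111111111001111110011
  ~b = 11111111000000001111111100000000
  (((~c | ~a) | d) & ~b) = 11111111000000001111001100000000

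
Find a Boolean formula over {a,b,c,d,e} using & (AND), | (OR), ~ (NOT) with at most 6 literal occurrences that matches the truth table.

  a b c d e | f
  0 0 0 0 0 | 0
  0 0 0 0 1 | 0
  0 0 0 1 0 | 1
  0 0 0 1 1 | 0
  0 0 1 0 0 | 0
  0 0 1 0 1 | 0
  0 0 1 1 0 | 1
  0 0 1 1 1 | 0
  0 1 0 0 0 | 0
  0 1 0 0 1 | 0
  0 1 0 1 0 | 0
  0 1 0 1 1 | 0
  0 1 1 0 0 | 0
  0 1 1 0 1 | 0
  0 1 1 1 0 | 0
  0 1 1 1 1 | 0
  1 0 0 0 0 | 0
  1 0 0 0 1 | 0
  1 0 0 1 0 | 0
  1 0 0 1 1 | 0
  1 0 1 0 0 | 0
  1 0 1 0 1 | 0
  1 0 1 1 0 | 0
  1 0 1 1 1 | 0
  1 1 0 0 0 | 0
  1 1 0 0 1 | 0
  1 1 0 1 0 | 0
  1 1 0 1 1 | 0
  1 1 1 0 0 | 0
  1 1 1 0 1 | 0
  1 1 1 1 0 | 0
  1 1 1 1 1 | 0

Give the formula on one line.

  ~e = 10101010101010101010101010101010
  ~b = 11111111000000001111111100000000
  ~d = 11001100110011001100110011001100
  (e | ~d) = 11011101110111011101110111011101
  (~b | (e | ~d)) = 11111111110111011111111111011101
  (~e & (~b | (e | ~d))) = 10101010100010001010101010001000
  ~a = 11111111111111110000000000000000
  (d & ~a) = 00110011001100110000000000000000
  ((~e & (~b | (e | ~d))) & (d & ~a)) = 00100010000000000000000000000000

((~e & (~b | (e | ~d))) & (d & ~a))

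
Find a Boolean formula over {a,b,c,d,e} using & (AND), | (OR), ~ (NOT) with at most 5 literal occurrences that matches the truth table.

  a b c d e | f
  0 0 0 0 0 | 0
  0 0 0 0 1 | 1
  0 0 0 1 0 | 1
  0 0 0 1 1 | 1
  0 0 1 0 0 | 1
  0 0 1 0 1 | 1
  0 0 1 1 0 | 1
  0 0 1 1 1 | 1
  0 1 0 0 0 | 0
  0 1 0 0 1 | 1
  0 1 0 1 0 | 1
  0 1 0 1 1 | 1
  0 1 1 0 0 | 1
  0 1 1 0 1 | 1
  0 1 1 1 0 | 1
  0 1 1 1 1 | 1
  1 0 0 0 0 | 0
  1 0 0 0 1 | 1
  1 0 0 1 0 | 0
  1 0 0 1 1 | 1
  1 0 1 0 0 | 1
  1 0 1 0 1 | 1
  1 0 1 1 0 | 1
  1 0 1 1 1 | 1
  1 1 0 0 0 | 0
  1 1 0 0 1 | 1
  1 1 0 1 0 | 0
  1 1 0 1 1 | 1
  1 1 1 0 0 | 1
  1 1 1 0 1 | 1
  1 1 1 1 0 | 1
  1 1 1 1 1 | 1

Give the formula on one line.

(e | ((d & ~a) | c))

  ~a = 11111111111111110000000000000000
  (d & ~a) = 00110011001100110000000000000000
  ((d & ~a) | c) = 00111111001111110000111100001111
  (e | ((d & ~a) | c)) = 01111111011111110101111101011111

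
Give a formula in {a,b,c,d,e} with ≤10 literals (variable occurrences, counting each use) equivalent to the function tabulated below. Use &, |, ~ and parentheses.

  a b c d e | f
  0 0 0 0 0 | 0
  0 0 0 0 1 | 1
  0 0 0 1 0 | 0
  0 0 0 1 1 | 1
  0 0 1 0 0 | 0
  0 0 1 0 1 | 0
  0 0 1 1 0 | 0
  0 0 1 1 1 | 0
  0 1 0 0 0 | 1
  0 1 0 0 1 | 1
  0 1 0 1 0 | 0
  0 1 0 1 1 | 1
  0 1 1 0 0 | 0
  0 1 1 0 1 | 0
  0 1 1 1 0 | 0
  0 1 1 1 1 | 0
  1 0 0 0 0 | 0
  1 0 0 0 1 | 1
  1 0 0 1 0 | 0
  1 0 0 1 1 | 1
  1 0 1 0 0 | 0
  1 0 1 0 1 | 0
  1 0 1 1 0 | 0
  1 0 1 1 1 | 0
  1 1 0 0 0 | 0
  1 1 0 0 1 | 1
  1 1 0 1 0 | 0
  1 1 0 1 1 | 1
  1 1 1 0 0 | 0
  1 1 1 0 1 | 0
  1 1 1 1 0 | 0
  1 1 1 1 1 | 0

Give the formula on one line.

  (c & a) = 00000000000000000000111100001111
  ~b = 11111111000000001111111100000000
  ~d = 11001100110011001100110011001100
  (~b | ~d) = 11111111110011001111111111001100
  (b & (~b | ~d)) = 00000000110011000000000011001100
  (e | (b & (~b | ~d))) = 01010101110111010101010111011101
  ((c & a) | (e | (b & (~b | ~d)))) = 01010101110111010101111111011111
  ~c = 11110000111100001111000011110000
  ~a = 11111111111111110000000000000000
  (e | ~a) = 11111111111111110101010101010101
  (~c & (e | ~a)) = 11110000111100000101000001010000
  (((c & a) | (e | (b & (~b | ~d)))) & (~c & (e | ~a))) = 01010000110100000101000001010000

(((c & a) | (e | (b & (~b | ~d)))) & (~c & (e | ~a)))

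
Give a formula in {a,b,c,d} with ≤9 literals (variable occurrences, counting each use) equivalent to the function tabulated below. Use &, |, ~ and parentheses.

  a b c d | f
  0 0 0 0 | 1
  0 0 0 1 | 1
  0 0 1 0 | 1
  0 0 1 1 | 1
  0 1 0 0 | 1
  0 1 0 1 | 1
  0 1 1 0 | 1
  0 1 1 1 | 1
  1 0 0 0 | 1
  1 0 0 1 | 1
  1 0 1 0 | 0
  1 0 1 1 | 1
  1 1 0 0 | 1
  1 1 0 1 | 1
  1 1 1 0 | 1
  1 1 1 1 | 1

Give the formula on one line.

  ~a = 1111111100000000
  (b | d) = 0101111101011111
  ((b | d) & a) = 0000000001011111
  (~a | ((b | d) & a)) = 1111111101011111
  (c & (~a | ((b | d) & a))) = 0011001100010011
  ~c = 1100110011001100
  ((c & (~a | ((b | d) & a))) | ~c) = 1111111111011111

((c & (~a | ((b | d) & a))) | ~c)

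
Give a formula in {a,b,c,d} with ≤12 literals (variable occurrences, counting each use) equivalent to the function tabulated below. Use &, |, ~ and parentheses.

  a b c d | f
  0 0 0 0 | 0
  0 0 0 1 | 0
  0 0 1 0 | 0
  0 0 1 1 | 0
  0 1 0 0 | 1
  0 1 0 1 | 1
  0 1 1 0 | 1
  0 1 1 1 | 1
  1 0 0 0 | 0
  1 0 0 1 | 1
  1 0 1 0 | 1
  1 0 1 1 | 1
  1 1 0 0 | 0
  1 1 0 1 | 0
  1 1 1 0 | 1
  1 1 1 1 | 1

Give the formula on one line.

((a | b) & ((d & (~b & (a | (~c & d)))) | (~a | c)))

  (a | b) = 0000111111111111
  ~b = 1111000011110000
  ~c = 1100110011001100
  (~c & d) = 0100010001000100
  (a | (~c & d)) = 0100010011111111
  (~b & (a | (~c & d))) = 0100000011110000
  (d & (~b & (a | (~c & d)))) = 0100000001010000
  ~a = 1111111100000000
  (~a | c) = 1111111100110011
  ((d & (~b & (a | (~c & d)))) | (~a | c)) = 1111111101110011
  ((a | b) & ((d & (~b & (a | (~c & d)))) | (~a | c))) = 0000111101110011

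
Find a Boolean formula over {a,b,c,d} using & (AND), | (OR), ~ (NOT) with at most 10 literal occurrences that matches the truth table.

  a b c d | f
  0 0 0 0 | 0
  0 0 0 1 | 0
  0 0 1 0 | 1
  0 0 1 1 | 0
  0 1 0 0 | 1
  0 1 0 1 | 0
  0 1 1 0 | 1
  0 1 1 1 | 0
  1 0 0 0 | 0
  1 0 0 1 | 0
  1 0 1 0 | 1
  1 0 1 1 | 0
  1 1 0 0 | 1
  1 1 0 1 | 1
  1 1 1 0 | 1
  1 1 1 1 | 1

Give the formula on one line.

  ~b = 1111000011110000
  (c & ~b) = 0011000000110000
  ~d = 1010101010101010
  (a | ~d) = 1010101011111111
  ((c & ~b) | (a | ~d)) = 1011101011111111
  (~d & c) = 0010001000100010
  ((~d & c) | b) = 0010111100101111
  (((c & ~b) | (a | ~d)) & ((~d & c) | b)) = 0010101000101111

(((c & ~b) | (a | ~d)) & ((~d & c) | b))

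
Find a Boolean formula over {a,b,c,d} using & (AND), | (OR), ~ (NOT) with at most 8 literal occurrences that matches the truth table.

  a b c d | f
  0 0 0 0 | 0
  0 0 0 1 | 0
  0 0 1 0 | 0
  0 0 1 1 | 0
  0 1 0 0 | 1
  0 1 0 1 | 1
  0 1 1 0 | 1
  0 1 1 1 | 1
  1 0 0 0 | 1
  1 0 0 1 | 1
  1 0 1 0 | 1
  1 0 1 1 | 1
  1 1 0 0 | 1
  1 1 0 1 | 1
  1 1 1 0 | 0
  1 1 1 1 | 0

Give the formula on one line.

  ~b = 1111000011110000
  ~a = 1111111100000000
  (~a & b) = 0000111100000000
  (~b | (~a & b)) = 1111111111110000
  ~c = 1100110011001100
  ((~b | (~a & b)) | ~c) = 1111111111111100
  ~d = 1010101010101010
  (b & ~d) = 0000101000001010
  ((b & ~d) | a) = 0000101011111111
  (b | ((b & ~d) | a)) = 0000111111111111
  (((~b | (~a & b)) | ~c) & (b | ((b & ~d) | a))) = 0000111111111100

(((~b | (~a & b)) | ~c) & (b | ((b & ~d) | a)))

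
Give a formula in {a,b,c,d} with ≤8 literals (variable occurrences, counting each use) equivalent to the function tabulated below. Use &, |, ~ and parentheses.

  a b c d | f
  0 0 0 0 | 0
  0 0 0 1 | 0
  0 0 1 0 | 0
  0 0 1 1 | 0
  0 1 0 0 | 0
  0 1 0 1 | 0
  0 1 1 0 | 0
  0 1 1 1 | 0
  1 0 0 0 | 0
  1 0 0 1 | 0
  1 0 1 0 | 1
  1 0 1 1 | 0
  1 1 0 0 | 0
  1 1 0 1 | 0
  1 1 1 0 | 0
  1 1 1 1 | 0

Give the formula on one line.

(((c & ~b) & a) & (c & ((~d | ~c) | (b & c))))

  ~b = 1111000011110000
  (c & ~b) = 0011000000110000
  ((c & ~b) & a) = 0000000000110000
  ~d = 1010101010101010
  ~c = 1100110011001100
  (~d | ~c) = 1110111011101110
  (b & c) = 0000001100000011
  ((~d | ~c) | (b & c)) = 1110111111101111
  (c & ((~d | ~c) | (b & c))) = 0010001100100011
  (((c & ~b) & a) & (c & ((~d | ~c) | (b & c)))) = 0000000000100000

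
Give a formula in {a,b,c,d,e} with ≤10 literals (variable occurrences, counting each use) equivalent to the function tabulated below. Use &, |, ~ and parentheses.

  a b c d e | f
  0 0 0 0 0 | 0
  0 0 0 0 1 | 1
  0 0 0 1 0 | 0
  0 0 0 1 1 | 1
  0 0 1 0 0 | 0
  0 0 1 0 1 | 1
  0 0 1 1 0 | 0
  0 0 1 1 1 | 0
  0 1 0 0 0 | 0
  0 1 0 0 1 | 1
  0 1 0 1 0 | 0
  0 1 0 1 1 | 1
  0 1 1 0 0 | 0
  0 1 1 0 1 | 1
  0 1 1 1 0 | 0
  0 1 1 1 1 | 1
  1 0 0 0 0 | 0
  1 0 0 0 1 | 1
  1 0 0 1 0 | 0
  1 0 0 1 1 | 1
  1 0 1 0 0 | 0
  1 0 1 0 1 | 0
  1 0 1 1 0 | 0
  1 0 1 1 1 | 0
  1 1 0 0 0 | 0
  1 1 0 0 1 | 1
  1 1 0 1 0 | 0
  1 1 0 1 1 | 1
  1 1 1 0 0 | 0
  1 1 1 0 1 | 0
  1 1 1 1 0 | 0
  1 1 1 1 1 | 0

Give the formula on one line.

  ~d = 11001100110011001100110011001100
  (~d & c) = 00001100000011000000110000001100
  ~a = 11111111111111110000000000000000
  ((~d & c) & ~a) = 00001100000011000000000000000000
  (~a & b) = 00000000111111110000000000000000
  (((~d & c) & ~a) | (~a & b)) = 00001100111111110000000000000000
  (e | a) = 01010101010101011111111111111111
  ((((~d & c) & ~a) | (~a & b)) & (e | a)) = 00000100010101010000000000000000
  ~c = 11110000111100001111000011110000
  (e & ~c) = 01010000010100000101000001010000
  (((((~d & c) & ~a) | (~a & b)) & (e | a)) | (e & ~c)) = 01010100010101010101000001010000

(((((~d & c) & ~a) | (~a & b)) & (e | a)) | (e & ~c))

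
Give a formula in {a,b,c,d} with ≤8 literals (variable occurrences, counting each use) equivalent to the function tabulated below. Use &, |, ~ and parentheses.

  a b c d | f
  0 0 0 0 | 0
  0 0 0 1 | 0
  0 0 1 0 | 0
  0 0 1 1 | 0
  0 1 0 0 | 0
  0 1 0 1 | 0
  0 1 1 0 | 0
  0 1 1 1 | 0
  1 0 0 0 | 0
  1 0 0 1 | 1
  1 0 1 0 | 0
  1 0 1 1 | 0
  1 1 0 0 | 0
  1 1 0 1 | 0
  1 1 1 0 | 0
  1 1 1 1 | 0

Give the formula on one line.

  ~b = 1111000011110000
  (~b & a) = 0000000011110000
  ~c = 1100110011001100
  (b | d) = 0101111101011111
  (~c & (b | d)) = 0100110001001100
  (~b & (~c & (b | d))) = 0100000001000000
  (b | (~b & (~c & (b | d)))) = 0100111101001111
  ((~b & a) & (b | (~b & (~c & (b | d))))) = 0000000001000000

((~b & a) & (b | (~b & (~c & (b | d)))))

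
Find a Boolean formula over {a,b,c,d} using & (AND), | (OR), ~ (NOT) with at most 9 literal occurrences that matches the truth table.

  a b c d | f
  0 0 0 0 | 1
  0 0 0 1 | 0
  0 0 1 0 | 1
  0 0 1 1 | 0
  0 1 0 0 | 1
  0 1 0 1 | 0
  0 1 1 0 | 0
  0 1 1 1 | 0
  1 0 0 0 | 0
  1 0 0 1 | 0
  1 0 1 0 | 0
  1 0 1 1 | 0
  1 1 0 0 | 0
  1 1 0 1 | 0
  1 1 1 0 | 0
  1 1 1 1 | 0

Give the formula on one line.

(((d | ~a) & ~d) & (((~b & (~d | a)) | a) | ~c))

  ~a = 1111111100000000
  (d | ~a) = 1111111101010101
  ~d = 1010101010101010
  ((d | ~a) & ~d) = 1010101000000000
  ~b = 1111000011110000
  (~d | a) = 1010101011111111
  (~b & (~d | a)) = 1010000011110000
  ((~b & (~d | a)) | a) = 1010000011111111
  ~c = 1100110011001100
  (((~b & (~d | a)) | a) | ~c) = 1110110011111111
  (((d | ~a) & ~d) & (((~b & (~d | a)) | a) | ~c)) = 1010100000000000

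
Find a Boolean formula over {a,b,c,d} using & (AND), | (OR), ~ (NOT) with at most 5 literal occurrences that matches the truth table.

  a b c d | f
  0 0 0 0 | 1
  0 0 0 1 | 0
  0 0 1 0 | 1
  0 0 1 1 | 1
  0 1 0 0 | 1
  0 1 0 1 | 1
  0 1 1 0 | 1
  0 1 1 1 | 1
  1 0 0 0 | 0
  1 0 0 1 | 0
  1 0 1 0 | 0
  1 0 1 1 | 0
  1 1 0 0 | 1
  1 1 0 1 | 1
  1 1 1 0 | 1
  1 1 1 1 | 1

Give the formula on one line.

  ~a = 1111111100000000
  (~a | b) = 1111111100001111
  ~d = 1010101010101010
  (b | ~d) = 1010111110101111
  ((b | ~d) | c) = 1011111110111111
  ((~a | b) & ((b | ~d) | c)) = 1011111100001111

((~a | b) & ((b | ~d) | c))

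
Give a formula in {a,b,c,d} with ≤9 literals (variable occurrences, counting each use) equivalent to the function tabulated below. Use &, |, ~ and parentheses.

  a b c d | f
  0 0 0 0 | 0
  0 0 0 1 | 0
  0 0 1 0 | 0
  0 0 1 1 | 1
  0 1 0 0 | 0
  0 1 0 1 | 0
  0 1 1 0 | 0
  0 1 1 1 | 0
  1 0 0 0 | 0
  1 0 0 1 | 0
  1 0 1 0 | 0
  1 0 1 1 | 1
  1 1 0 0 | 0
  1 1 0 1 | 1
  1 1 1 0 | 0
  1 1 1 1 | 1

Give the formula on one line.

((b | c) & (d & (a | (~a & ~b))))

  (b | c) = 0011111100111111
  ~a = 1111111100000000
  ~b = 1111000011110000
  (~a & ~b) = 1111000000000000
  (a | (~a & ~b)) = 1111000011111111
  (d & (a | (~a & ~b))) = 0101000001010101
  ((b | c) & (d & (a | (~a & ~b)))) = 0001000000010101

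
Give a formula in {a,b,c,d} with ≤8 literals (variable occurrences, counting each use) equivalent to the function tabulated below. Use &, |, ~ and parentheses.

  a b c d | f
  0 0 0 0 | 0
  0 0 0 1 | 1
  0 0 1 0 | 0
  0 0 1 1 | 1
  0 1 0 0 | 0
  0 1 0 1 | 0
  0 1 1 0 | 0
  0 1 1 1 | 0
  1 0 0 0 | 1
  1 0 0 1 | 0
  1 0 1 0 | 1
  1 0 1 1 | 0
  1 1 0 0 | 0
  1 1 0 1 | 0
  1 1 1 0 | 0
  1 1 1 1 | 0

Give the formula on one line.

((d | ((a | b) & ~b)) & (~d | (~b & (~a | ~d))))

  (a | b) = 0000111111111111
  ~b = 1111000011110000
  ((a | b) & ~b) = 0000000011110000
  (d | ((a | b) & ~b)) = 0101010111110101
  ~d = 1010101010101010
  ~a = 1111111100000000
  (~a | ~d) = 1111111110101010
  (~b & (~a | ~d)) = 1111000010100000
  (~d | (~b & (~a | ~d))) = 1111101010101010
  ((d | ((a | b) & ~b)) & (~d | (~b & (~a | ~d)))) = 0101000010100000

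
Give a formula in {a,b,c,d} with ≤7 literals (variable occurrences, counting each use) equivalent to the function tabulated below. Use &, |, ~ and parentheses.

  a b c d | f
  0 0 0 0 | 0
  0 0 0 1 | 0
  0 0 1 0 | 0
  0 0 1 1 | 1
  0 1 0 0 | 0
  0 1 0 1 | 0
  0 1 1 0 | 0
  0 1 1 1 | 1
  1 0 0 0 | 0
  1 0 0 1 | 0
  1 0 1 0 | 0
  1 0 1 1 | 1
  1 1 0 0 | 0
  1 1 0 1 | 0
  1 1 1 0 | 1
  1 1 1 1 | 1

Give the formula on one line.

  (a & b) = 0000000000001111
  (c & (a & b)) = 0000000000000011
  ((c & (a & b)) | d) = 0101010101010111
  (c & ((c & (a & b)) | d)) = 0001000100010011

(c & ((c & (a & b)) | d))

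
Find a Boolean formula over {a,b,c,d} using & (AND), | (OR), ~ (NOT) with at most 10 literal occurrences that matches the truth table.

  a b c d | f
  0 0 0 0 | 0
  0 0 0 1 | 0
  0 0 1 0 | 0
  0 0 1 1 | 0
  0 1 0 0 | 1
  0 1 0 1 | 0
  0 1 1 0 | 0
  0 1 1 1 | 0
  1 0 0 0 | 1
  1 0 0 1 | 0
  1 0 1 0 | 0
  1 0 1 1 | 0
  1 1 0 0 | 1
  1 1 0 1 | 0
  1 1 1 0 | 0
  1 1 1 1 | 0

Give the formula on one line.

(~c & ((~d & b) | ((~c & a) & (~d | c))))

  ~c = 1100110011001100
  ~d = 1010101010101010
  (~d & b) = 0000101000001010
  (~c & a) = 0000000011001100
  (~d | c) = 1011101110111011
  ((~c & a) & (~d | c)) = 0000000010001000
  ((~d & b) | ((~c & a) & (~d | c))) = 0000101010001010
  (~c & ((~d & b) | ((~c & a) & (~d | c)))) = 0000100010001000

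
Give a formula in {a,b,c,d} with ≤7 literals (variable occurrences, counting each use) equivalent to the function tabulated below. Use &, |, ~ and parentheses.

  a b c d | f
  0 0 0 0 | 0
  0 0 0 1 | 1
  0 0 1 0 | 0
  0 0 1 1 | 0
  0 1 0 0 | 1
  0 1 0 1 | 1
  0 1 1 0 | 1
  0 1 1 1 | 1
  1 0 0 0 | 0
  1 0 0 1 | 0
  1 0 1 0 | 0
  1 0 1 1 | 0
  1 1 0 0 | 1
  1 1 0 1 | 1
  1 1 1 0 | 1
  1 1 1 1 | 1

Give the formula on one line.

(((b | (~a & ~c)) | ~d) & (d | b))

  ~a = 1111111100000000
  ~c = 1100110011001100
  (~a & ~c) = 1100110000000000
  (b | (~a & ~c)) = 1100111100001111
  ~d = 1010101010101010
  ((b | (~a & ~c)) | ~d) = 1110111110101111
  (d | b) = 0101111101011111
  (((b | (~a & ~c)) | ~d) & (d | b)) = 0100111100001111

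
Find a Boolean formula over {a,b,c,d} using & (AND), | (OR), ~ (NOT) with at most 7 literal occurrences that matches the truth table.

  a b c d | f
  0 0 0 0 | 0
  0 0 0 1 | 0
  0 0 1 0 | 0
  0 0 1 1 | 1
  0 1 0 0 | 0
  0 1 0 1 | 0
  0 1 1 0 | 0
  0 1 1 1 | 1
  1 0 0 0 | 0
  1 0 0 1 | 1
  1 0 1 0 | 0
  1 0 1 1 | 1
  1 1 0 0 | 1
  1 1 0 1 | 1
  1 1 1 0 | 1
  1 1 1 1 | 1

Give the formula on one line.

(((c | a) & d) | (a & b))

  (c | a) = 0011001111111111
  ((c | a) & d) = 0001000101010101
  (a & b) = 0000000000001111
  (((c | a) & d) | (a & b)) = 0001000101011111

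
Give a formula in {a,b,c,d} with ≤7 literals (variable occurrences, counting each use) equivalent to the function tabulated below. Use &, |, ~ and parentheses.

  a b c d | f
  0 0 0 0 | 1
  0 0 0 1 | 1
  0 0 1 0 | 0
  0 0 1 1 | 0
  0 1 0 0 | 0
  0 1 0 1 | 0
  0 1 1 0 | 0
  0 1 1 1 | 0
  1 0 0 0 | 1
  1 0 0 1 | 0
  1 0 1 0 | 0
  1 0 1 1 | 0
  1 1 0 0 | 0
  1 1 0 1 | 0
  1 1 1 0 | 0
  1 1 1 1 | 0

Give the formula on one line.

(((~a | ~d) & ~b) & ~c)

  ~a = 1111111100000000
  ~d = 1010101010101010
  (~a | ~d) = 1111111110101010
  ~b = 1111000011110000
  ((~a | ~d) & ~b) = 1111000010100000
  ~c = 1100110011001100
  (((~a | ~d) & ~b) & ~c) = 1100000010000000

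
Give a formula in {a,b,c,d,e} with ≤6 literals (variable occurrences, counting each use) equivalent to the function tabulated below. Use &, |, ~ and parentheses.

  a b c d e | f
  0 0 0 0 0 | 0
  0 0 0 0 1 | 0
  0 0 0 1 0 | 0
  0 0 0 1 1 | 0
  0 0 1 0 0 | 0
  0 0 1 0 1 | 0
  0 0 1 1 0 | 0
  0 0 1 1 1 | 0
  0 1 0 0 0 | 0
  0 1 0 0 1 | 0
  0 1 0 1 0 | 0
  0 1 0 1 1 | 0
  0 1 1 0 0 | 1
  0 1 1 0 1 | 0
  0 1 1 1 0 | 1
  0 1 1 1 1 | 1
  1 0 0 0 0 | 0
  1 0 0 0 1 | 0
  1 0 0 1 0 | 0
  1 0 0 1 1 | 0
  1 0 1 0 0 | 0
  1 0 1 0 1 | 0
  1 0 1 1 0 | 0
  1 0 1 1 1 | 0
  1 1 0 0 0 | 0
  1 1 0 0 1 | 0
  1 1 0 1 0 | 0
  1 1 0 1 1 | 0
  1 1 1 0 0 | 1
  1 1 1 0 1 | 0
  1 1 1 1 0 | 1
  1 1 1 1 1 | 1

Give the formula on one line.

  ~e = 10101010101010101010101010101010
  (~e | d) = 10111011101110111011101110111011
  ((~e | d) & b) = 00000000101110110000000010111011
  (((~e | d) & b) & c) = 00000000000010110000000000001011

(((~e | d) & b) & c)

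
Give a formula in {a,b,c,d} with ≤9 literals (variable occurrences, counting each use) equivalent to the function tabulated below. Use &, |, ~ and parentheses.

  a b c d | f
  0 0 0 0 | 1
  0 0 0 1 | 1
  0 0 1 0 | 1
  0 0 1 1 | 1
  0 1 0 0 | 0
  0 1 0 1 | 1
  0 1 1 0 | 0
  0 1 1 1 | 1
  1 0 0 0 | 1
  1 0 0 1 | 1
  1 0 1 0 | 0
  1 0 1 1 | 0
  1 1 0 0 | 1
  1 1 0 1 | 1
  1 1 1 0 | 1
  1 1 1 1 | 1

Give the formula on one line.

  ~a = 1111111100000000
  ~b = 1111000011110000
  (~a & ~b) = 1111000000000000
  ~c = 1100110011001100
  (~c & ~b) = 1100000011000000
  (a | d) = 0101010111111111
  (b & (a | d)) = 0000010100001111
  ((~c & ~b) | (b & (a | d))) = 1100010111001111
  ((~a & ~b) | ((~c & ~b) | (b & (a | d)))) = 1111010111001111

((~a & ~b) | ((~c & ~b) | (b & (a | d))))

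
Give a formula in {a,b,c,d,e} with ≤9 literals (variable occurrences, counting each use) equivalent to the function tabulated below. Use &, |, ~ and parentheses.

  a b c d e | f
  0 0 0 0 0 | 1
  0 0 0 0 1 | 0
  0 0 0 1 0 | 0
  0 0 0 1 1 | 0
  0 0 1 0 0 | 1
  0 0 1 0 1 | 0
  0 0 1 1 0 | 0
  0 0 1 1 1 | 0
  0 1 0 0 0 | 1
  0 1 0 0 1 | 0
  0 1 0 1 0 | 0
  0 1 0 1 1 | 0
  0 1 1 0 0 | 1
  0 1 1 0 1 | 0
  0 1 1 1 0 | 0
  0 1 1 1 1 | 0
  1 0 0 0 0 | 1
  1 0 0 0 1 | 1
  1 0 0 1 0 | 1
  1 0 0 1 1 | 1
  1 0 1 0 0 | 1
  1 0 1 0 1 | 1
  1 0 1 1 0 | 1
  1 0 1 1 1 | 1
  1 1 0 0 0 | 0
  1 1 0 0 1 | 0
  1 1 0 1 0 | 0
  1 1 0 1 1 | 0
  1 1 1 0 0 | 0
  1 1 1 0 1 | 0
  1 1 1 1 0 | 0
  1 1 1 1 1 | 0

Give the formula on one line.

  ~b = 11111111000000001111111100000000
  ~a = 11111111111111110000000000000000
  (~b | ~a) = 11111111111111111111111100000000
  (a & c) = 00000000000000000000111100001111
  (d | b) = 00110011111111110011001111111111
  ((a & c) & (d | b)) = 00000000000000000000001100001111
  ~d = 11001100110011001100110011001100
  (((a & c) & (d | b)) | ~d) = 11001100110011001100111111001111
  ~e = 10101010101010101010101010101010
  ((((a & c) & (d | b)) | ~d) & ~e) = 10001000100010001000101010001010
  (a | ((((a & c) & (d | b)) | ~d) & ~e)) = 10001000100010001111111111111111
  ((~b | ~a) & (a | ((((a & c) & (d | b)) | ~d) & ~e))) = 10001000100010001111111100000000

((~b | ~a) & (a | ((((a & c) & (d | b)) | ~d) & ~e)))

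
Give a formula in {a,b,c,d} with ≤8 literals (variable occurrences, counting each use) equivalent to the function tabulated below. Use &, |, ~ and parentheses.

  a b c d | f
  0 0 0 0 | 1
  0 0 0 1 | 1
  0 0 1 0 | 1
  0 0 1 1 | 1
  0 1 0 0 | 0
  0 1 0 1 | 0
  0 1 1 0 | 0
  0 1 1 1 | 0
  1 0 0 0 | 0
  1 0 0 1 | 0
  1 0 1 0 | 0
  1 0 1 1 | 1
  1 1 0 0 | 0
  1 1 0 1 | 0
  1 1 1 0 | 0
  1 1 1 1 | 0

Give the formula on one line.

  ~b = 1111000011110000
  ~a = 1111111100000000
  (c & d) = 0001000100010001
  ~d = 1010101010101010
  (~b | ~d) = 1111101011111010
  ((c & d) & (~b | ~d)) = 0001000000010000
  (~a | ((c & d) & (~b | ~d))) = 1111111100010000
  (~b & (~a | ((c & d) & (~b | ~d)))) = 1111000000010000

(~b & (~a | ((c & d) & (~b | ~d))))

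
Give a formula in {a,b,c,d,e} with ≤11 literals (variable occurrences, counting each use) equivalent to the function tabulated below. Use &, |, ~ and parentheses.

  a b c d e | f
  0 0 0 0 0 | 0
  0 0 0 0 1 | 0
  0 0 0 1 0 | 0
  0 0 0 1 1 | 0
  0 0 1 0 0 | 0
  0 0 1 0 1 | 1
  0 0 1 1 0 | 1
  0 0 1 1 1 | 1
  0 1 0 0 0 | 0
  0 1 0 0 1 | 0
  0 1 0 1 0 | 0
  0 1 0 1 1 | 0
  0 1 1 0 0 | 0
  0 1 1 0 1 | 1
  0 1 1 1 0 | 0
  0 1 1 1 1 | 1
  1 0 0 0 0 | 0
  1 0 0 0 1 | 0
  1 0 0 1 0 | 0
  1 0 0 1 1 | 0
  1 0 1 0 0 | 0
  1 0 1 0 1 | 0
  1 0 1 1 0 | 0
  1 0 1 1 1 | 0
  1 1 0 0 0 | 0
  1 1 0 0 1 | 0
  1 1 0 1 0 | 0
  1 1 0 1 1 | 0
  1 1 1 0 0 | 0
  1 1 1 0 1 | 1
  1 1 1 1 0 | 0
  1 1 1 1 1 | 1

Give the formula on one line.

  ~a = 11111111111111110000000000000000
  (b | ~a) = 11111111111111110000000011111111
  (c & (b | ~a)) = 00001111000011110000000000001111
  (a | d) = 00110011001100111111111111111111
  (e | (a | d)) = 01110111011101111111111111111111
  ~b = 11111111000000001111111100000000
  (~b | e) = 11111111010101011111111101010101
  ((e | (a | d)) & (~b | e)) = 01110111010101011111111101010101
  ((c & (b | ~a)) & ((e | (a | d)) & (~b | e))) = 00000111000001010000000000000101

((c & (b | ~a)) & ((e | (a | d)) & (~b | e)))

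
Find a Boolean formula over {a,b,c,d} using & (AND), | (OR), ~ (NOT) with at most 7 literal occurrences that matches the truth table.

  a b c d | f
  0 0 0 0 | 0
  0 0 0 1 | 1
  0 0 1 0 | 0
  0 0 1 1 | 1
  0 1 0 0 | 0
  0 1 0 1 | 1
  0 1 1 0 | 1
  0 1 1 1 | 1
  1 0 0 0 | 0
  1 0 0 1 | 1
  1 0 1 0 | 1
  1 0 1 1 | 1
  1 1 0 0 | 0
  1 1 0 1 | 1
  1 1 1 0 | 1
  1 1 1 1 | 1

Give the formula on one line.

  (c | d) = 0111011101110111
  (d & c) = 0001000100010001
  ~c = 1100110011001100
  (~c | a) = 1100110011111111
  ((d & c) | (~c | a)) = 1101110111111111
  (b | ((d & c) | (~c | a))) = 1101111111111111
  ((c | d) & (b | ((d & c) | (~c | a)))) = 0101011101110111

((c | d) & (b | ((d & c) | (~c | a))))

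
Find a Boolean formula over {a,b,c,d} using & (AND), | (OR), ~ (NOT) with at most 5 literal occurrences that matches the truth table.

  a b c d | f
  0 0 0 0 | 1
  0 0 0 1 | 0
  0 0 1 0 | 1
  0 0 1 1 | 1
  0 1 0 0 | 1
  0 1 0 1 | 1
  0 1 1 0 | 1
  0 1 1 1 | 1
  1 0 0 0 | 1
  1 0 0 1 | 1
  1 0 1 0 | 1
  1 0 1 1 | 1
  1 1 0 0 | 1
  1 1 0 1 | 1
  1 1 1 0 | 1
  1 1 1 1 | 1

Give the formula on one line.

  (a | c) = 0011001111111111
  ~d = 1010101010101010
  (a | ~d) = 1010101011111111
  ((a | c) | (a | ~d)) = 1011101111111111
  (((a | c) | (a | ~d)) | b) = 1011111111111111

(((a | c) | (a | ~d)) | b)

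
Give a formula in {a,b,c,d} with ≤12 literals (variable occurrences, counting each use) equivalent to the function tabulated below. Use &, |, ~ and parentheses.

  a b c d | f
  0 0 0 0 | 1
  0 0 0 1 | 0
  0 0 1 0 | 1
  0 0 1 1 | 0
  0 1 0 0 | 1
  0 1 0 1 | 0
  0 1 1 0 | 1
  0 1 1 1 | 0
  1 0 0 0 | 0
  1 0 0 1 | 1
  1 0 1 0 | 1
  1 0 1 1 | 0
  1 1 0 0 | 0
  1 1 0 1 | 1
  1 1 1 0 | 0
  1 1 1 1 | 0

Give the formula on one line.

((c & (~d & ~b)) | (((~c | ~a) & (a | ~d)) & (d | ~a)))

  ~d = 1010101010101010
  ~b = 1111000011110000
  (~d & ~b) = 1010000010100000
  (c & (~d & ~b)) = 0010000000100000
  ~c = 1100110011001100
  ~a = 1111111100000000
  (~c | ~a) = 1111111111001100
  (a | ~d) = 1010101011111111
  ((~c | ~a) & (a | ~d)) = 1010101011001100
  (d | ~a) = 1111111101010101
  (((~c | ~a) & (a | ~d)) & (d | ~a)) = 1010101001000100
  ((c & (~d & ~b)) | (((~c | ~a) & (a | ~d)) & (d | ~a))) = 1010101001100100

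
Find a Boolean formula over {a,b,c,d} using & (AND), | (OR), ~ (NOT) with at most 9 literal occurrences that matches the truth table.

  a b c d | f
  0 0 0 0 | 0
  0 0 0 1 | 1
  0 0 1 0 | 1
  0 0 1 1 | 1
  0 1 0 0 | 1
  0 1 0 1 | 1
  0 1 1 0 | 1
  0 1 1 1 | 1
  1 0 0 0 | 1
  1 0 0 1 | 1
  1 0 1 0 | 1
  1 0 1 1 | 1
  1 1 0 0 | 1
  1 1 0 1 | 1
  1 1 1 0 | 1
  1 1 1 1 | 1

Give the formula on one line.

  ~d = 1010101010101010
  (~d & b) = 0000101000001010
  ~b = 1111000011110000
  ~c = 1100110011001100
  (~b | ~c) = 1111110011111100
  (a & d) = 0000000001010101
  (c | (a & d)) = 0011001101110111
  ((~b | ~c) & (c | (a & d))) = 0011000001110100
  ((~d & b) | ((~b | ~c) & (c | (a & d)))) = 0011101001111110
  (a | d) = 0101010111111111
  (((~d & b) | ((~b | ~c) & (c | (a & d)))) | (a | d)) = 0111111111111111

(((~d & b) | ((~b | ~c) & (c | (a & d)))) | (a | d))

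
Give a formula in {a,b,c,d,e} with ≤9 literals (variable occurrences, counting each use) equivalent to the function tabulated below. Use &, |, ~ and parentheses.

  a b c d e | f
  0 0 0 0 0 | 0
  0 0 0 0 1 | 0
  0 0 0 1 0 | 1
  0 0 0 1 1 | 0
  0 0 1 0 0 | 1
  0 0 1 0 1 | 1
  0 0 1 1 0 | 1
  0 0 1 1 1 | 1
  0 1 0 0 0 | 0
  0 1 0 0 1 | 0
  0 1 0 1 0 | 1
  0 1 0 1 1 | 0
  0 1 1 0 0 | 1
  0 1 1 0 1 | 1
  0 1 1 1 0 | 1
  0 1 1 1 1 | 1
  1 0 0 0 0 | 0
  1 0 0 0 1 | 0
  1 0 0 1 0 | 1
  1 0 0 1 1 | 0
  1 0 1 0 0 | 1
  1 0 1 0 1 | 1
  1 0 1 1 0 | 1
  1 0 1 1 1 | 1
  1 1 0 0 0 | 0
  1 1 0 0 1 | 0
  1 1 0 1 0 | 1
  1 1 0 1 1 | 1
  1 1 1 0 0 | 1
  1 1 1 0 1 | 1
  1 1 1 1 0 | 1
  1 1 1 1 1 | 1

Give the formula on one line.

  ~e = 10101010101010101010101010101010
  (b & a) = 00000000000000000000000011111111
  (~e | (b & a)) = 10101010101010101010101011111111
  ~a = 11111111111111110000000000000000
  (b & ~a) = 00000000111111110000000000000000
  ~d = 11001100110011001100110011001100
  ((b & ~a) & ~d) = 00000000110011000000000000000000
  ((~e | (b & a)) | ((b & ~a) & ~d)) = 10101010111011101010101011111111
  (c | d) = 00111111001111110011111100111111
  (((~e | (b & a)) | ((b & ~a) & ~d)) & (c | d)) = 00101010001011100010101000111111
  ((((~e | (b & a)) | ((b & ~a) & ~d)) & (c | d)) | c) = 00101111001011110010111100111111

((((~e | (b & a)) | ((b & ~a) & ~d)) & (c | d)) | c)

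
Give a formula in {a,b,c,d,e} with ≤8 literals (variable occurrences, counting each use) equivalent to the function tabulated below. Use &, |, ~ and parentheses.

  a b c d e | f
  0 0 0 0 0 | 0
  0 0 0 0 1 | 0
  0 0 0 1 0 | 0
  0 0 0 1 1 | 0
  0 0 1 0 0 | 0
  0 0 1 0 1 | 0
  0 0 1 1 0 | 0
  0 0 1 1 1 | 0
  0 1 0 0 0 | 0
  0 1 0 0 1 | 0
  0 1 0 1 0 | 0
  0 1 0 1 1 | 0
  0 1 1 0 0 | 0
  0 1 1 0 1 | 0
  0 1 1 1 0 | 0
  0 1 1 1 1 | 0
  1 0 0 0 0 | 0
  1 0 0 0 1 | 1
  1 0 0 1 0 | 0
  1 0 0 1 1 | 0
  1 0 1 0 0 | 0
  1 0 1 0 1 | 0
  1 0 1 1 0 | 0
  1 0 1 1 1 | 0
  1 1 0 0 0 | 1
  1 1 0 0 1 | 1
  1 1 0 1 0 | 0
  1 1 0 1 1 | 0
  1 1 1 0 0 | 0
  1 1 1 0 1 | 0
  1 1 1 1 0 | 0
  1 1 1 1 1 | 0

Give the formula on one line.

((a & ((b | e) & ~c)) & (c | ~d))

  (b | e) = 01010101111111110101010111111111
  ~c = 11110000111100001111000011110000
  ((b | e) & ~c) = 01010000111100000101000011110000
  (a & ((b | e) & ~c)) = 00000000000000000101000011110000
  ~d = 11001100110011001100110011001100
  (c | ~d) = 11001111110011111100111111001111
  ((a & ((b | e) & ~c)) & (c | ~d)) = 00000000000000000100000011000000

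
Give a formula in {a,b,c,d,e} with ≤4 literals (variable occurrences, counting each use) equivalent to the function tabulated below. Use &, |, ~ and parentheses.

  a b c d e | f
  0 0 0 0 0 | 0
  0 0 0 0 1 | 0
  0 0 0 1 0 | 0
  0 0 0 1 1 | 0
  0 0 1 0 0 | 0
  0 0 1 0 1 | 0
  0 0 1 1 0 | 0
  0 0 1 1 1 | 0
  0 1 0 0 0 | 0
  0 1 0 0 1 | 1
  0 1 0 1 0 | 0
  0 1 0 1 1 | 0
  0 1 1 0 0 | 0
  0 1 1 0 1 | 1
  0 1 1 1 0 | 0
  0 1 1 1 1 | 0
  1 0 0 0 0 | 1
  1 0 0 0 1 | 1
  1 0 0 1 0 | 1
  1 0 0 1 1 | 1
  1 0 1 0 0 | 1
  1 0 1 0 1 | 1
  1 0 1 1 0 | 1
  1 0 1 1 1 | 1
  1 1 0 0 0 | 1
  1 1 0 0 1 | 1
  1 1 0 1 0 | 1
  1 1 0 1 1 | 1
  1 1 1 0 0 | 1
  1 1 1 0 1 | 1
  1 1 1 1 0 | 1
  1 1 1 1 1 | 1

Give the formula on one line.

((~d & (e & b)) | a)

  ~d = 11001100110011001100110011001100
  (e & b) = 00000000010101010000000001010101
  (~d & (e & b)) = 00000000010001000000000001000100
  ((~d & (e & b)) | a) = 00000000010001001111111111111111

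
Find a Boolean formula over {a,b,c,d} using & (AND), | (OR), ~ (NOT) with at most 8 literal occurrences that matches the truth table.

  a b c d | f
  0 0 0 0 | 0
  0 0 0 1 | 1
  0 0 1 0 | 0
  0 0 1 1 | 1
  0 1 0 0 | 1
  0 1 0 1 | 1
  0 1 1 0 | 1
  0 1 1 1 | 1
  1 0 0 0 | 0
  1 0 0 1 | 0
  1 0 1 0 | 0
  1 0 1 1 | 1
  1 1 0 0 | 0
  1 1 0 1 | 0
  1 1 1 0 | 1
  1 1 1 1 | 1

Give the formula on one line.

((c | (~a & (d | ~c))) & (d | b))

  ~a = 1111111100000000
  ~c = 1100110011001100
  (d | ~c) = 1101110111011101
  (~a & (d | ~c)) = 1101110100000000
  (c | (~a & (d | ~c))) = 1111111100110011
  (d | b) = 0101111101011111
  ((c | (~a & (d | ~c))) & (d | b)) = 0101111100010011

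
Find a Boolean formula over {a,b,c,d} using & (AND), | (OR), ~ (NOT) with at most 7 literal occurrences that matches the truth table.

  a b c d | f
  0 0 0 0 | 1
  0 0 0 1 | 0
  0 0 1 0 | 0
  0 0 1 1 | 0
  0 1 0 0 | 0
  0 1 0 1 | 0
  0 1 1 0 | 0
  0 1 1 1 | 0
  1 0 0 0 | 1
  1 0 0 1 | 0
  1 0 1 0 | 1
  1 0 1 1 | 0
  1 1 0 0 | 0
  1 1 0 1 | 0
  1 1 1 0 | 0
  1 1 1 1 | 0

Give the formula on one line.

(~b & (((a & ~b) | ~c) & ~d))

  ~b = 1111000011110000
  (a & ~b) = 0000000011110000
  ~c = 1100110011001100
  ((a & ~b) | ~c) = 1100110011111100
  ~d = 1010101010101010
  (((a & ~b) | ~c) & ~d) = 1000100010101000
  (~b & (((a & ~b) | ~c) & ~d)) = 1000000010100000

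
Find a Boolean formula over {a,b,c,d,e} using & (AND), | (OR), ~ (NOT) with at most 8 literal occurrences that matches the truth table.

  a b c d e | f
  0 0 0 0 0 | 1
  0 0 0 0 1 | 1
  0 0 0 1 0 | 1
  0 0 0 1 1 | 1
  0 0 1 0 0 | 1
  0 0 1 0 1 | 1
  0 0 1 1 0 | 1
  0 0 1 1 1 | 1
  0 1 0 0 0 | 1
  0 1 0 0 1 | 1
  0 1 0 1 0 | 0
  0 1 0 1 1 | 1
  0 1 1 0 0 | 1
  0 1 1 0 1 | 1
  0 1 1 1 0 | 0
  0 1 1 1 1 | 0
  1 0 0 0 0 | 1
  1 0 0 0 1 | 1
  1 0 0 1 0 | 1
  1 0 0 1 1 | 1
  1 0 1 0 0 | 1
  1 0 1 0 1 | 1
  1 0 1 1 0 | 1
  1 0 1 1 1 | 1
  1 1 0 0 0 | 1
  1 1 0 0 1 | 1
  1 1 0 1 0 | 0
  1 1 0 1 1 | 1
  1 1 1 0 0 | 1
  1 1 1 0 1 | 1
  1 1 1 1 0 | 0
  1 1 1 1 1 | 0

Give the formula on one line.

((b & (e & ~c)) | ((d & ~b) | ~d))

  ~c = 11110000111100001111000011110000
  (e & ~c) = 01010000010100000101000001010000
  (b & (e & ~c)) = 00000000010100000000000001010000
  ~b = 11111111000000001111111100000000
  (d & ~b) = 00110011000000000011001100000000
  ~d = 11001100110011001100110011001100
  ((d & ~b) | ~d) = 11111111110011001111111111001100
  ((b & (e & ~c)) | ((d & ~b) | ~d)) = 11111111110111001111111111011100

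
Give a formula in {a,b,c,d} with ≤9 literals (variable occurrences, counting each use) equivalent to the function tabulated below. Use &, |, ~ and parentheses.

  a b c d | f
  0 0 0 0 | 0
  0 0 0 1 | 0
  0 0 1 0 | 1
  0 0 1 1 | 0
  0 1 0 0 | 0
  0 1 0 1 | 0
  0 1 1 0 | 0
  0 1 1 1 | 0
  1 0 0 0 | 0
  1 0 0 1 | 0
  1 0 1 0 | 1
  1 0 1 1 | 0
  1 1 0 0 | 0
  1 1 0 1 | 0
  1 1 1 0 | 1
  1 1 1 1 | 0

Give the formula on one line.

  ~d = 1010101010101010
  ~b = 1111000011110000
  (a | ~b) = 1111000011111111
  ~a = 1111111100000000
  (~a | ~d) = 1111111110101010
  ((a | ~b) & (~a | ~d)) = 1111000010101010
  (((a | ~b) & (~a | ~d)) & c) = 0011000000100010
  (~d & (((a | ~b) & (~a | ~d)) & c)) = 0010000000100010

(~d & (((a | ~b) & (~a | ~d)) & c))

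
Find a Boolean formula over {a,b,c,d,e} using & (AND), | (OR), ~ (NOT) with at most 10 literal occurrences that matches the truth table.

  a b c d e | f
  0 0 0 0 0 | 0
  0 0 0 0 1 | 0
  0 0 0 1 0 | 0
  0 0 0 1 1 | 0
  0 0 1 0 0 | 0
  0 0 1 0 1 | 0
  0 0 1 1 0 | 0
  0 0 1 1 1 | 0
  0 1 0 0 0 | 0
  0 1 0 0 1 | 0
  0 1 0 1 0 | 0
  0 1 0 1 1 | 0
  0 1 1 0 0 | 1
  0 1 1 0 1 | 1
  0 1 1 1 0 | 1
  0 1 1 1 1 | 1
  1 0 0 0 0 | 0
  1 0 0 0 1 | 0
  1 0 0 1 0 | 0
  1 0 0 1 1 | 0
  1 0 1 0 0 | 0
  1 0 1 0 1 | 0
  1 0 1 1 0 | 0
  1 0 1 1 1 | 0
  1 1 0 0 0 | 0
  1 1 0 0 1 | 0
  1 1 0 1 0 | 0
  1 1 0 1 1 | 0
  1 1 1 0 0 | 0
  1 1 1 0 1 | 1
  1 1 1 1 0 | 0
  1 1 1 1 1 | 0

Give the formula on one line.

  ~a = 11111111111111110000000000000000
  ~d = 11001100110011001100110011001100
  (~d & e) = 01000100010001000100010001000100
  ~e = 10101010101010101010101010101010
  ~b = 11111111000000001111111100000000
  (~e & ~b) = 10101010000000001010101000000000
  ((~d & e) | (~e & ~b)) = 11101110010001001110111001000100
  (~a | ((~d & e) | (~e & ~b))) = 11111111111111111110111001000100
  (b & c) = 00000000000011110000000000001111
  ((~a | ((~d & e) | (~e & ~b))) & (b & c)) = 00000000000011110000000000000100

((~a | ((~d & e) | (~e & ~b))) & (b & c))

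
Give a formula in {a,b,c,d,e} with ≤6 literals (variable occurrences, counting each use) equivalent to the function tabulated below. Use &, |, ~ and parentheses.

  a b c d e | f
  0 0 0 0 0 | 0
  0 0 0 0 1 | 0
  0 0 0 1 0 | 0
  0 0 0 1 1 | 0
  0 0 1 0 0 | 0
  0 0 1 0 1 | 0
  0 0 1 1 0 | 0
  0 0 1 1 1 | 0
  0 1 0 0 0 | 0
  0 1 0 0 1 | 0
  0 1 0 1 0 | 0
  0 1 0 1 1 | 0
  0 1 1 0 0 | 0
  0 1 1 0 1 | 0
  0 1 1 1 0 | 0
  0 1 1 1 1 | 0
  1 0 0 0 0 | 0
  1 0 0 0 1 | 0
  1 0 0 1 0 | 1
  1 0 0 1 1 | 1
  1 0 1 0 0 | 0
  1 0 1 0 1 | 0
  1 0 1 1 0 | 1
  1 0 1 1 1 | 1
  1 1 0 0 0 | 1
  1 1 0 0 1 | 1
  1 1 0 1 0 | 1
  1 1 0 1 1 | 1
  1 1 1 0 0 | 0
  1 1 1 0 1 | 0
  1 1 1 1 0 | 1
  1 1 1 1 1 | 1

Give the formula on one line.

(((d | (~a | ~c)) & (b | d)) & a)

  ~a = 11111111111111110000000000000000
  ~c = 11110000111100001111000011110000
  (~a | ~c) = 11111111111111111111000011110000
  (d | (~a | ~c)) = 11111111111111111111001111110011
  (b | d) = 00110011111111110011001111111111
  ((d | (~a | ~c)) & (b | d)) = 00110011111111110011001111110011
  (((d | (~a | ~c)) & (b | d)) & a) = 00000000000000000011001111110011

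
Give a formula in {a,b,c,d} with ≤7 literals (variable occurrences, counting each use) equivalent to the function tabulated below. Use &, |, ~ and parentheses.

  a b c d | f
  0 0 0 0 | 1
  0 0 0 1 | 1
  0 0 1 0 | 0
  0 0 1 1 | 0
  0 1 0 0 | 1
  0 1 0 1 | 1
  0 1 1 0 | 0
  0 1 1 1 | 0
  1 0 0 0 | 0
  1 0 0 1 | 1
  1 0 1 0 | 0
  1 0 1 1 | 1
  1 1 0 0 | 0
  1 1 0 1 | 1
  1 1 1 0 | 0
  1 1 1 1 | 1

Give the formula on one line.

((d | ~a) & (a | ~c))

  ~a = 1111111100000000
  (d | ~a) = 1111111101010101
  ~c = 1100110011001100
  (a | ~c) = 1100110011111111
  ((d | ~a) & (a | ~c)) = 1100110001010101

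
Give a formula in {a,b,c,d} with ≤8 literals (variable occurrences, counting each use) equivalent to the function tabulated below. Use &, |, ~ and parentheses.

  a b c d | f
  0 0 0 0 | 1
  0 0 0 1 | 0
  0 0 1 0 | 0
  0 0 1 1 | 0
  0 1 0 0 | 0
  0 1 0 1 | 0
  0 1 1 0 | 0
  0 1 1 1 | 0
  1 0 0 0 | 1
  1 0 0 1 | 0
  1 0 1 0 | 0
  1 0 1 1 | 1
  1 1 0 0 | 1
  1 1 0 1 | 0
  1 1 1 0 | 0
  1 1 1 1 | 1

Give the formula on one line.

  ~b = 1111000011110000
  (d | a) = 0101010111111111
  (~b | (d | a)) = 1111010111111111
  (a & c) = 0000000000110011
  ((a & c) & d) = 0000000000010001
  ~c = 1100110011001100
  ~d = 1010101010101010
  (~c & ~d) = 1000100010001000
  (((a & c) & d) | (~c & ~d)) = 1000100010011001
  ((~b | (d | a)) & (((a & c) & d) | (~c & ~d))) = 1000000010011001

((~b | (d | a)) & (((a & c) & d) | (~c & ~d)))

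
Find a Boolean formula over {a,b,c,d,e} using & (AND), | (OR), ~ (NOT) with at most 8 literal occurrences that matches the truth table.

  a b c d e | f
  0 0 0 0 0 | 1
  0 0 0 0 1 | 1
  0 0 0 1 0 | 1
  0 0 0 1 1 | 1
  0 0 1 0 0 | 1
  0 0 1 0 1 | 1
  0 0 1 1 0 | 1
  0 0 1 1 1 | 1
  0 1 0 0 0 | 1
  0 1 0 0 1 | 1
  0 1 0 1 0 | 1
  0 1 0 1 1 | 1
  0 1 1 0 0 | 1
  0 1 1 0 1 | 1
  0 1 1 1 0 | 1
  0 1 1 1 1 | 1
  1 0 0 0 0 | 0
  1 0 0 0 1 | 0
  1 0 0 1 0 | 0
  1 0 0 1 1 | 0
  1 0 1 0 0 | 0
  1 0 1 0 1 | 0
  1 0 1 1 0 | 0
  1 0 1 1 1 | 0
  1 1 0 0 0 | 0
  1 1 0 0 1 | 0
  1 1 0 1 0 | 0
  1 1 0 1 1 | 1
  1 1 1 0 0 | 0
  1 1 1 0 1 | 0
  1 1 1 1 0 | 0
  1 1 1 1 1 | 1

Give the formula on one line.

  ~b = 11111111000000001111111100000000
  ~d = 11001100110011001100110011001100
  ~e = 10101010101010101010101010101010
  (~d | ~e) = 11101110111011101110111011101110
  (a & (~d | ~e)) = 00000000000000001110111011101110
  (~b & (a & (~d | ~e))) = 00000000000000001110111000000000
  ((~b & (a & (~d | ~e))) | b) = 00000000111111111110111011111111
  (d & ((~b & (a & (~d | ~e))) | b)) = 00000000001100110010001000110011
  (e & (d & ((~b & (a & (~d | ~e))) | b))) = 00000000000100010000000000010001
  ~a = 11111111111111110000000000000000
  ((e & (d & ((~b & (a & (~d | ~e))) | b))) | ~a) = 11111111111111110000000000010001

((e & (d & ((~b & (a & (~d | ~e))) | b))) | ~a)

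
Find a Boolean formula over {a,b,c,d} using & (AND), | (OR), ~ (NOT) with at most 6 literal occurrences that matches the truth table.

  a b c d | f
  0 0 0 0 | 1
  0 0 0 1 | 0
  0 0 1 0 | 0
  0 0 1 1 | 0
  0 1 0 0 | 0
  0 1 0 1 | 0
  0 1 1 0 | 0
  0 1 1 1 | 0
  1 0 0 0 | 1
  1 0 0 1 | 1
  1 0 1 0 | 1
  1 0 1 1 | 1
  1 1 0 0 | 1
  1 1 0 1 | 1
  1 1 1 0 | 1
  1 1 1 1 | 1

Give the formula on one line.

  ~b = 1111000011110000
  (c | ~b) = 1111001111110011
  ~d = 1010101010101010
  ((c | ~b) & ~d) = 1010001010100010
  ~c = 1100110011001100
  (a | ~c) = 1100110011111111
  (((c | ~b) & ~d) & (a | ~c)) = 1000000010100010
  (a | (((c | ~b) & ~d) & (a | ~c))) = 1000000011111111

(a | (((c | ~b) & ~d) & (a | ~c)))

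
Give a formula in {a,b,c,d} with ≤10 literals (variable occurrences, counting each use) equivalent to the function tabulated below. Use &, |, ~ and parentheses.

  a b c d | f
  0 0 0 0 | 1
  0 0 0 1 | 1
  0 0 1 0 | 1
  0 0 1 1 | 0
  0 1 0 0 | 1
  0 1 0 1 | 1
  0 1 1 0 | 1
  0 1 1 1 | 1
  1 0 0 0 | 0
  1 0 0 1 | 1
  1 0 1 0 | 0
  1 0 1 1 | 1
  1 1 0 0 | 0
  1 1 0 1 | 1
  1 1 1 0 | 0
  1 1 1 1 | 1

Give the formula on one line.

((~a | d) & ((b | ~d) | (((~d & b) | ~c) | (a | ~d))))

  ~a = 1111111100000000
  (~a | d) = 1111111101010101
  ~d = 1010101010101010
  (b | ~d) = 1010111110101111
  (~d & b) = 0000101000001010
  ~c = 1100110011001100
  ((~d & b) | ~c) = 1100111011001110
  (a | ~d) = 1010101011111111
  (((~d & b) | ~c) | (a | ~d)) = 1110111011111111
  ((b | ~d) | (((~d & b) | ~c) | (a | ~d))) = 1110111111111111
  ((~a | d) & ((b | ~d) | (((~d & b) | ~c) | (a | ~d)))) = 1110111101010101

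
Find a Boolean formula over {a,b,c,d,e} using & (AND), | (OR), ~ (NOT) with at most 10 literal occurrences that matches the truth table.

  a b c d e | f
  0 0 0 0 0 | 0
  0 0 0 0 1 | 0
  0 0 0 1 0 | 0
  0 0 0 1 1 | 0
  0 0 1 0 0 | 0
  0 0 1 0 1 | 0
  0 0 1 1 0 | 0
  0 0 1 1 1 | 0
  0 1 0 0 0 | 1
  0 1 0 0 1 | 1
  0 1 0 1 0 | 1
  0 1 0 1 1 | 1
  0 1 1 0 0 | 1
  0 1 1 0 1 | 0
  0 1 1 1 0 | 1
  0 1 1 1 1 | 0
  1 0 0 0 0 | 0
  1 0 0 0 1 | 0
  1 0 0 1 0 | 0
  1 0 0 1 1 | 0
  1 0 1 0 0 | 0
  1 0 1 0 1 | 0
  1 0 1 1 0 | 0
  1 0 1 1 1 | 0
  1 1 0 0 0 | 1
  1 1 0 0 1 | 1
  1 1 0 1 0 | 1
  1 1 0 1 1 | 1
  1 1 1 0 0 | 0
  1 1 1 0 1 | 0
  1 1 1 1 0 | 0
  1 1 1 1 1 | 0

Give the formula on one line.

(((((~e | d) & b) & c) & (c & (~a & ~e))) | (~c & b))

  ~e = 10101010101010101010101010101010
  (~e | d) = 10111011101110111011101110111011
  ((~e | d) & b) = 00000000101110110000000010111011
  (((~e | d) & b) & c) = 00000000000010110000000000001011
  ~a = 11111111111111110000000000000000
  (~a & ~e) = 10101010101010100000000000000000
  (c & (~a & ~e)) = 00001010000010100000000000000000
  ((((~e | d) & b) & c) & (c & (~a & ~e))) = 00000000000010100000000000000000
  ~c = 11110000111100001111000011110000
  (~c & b) = 00000000111100000000000011110000
  (((((~e | d) & b) & c) & (c & (~a & ~e))) | (~c & b)) = 00000000111110100000000011110000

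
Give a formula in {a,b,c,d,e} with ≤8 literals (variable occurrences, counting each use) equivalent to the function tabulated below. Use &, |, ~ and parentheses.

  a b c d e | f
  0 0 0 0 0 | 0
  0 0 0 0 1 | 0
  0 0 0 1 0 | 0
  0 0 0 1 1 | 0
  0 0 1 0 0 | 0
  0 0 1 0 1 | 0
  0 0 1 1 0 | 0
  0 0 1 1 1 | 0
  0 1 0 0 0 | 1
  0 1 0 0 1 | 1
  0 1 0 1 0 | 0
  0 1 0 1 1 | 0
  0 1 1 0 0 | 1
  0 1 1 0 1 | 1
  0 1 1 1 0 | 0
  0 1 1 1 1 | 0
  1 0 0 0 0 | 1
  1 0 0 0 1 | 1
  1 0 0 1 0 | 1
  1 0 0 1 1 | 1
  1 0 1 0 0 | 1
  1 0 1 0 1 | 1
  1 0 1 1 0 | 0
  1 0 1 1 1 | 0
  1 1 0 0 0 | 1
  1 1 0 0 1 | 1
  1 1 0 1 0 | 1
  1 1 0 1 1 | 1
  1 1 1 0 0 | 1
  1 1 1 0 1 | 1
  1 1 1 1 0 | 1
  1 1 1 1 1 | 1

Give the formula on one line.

  (a | b) = 00000000111111111111111111111111
  ~d = 11001100110011001100110011001100
  (a & b) = 00000000000000000000000011111111
  ~c = 11110000111100001111000011110000
  (a & ~c) = 00000000000000001111000011110000
  ~b = 11111111000000001111111100000000
  ((a & ~c) & ~b) = 00000000000000001111000000000000
  ((a & b) | ((a & ~c) & ~b)) = 00000000000000001111000011111111
  (~d | ((a & b) | ((a & ~c) & ~b))) = 11001100110011001111110011111111
  ((a | b) & (~d | ((a & b) | ((a & ~c) & ~b)))) = 00000000110011001111110011111111

((a | b) & (~d | ((a & b) | ((a & ~c) & ~b))))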